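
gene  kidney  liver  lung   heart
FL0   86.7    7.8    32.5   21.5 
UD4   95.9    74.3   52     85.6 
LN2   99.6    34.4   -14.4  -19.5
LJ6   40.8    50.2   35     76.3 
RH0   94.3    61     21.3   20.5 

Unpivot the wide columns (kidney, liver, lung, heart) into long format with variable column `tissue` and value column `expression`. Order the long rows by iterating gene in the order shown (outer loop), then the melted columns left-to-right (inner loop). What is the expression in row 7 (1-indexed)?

52

20 rows total (5 × 4). Row 7: index ⌊(7-1)/4⌋ = 1 into gene → UD4; (7-1) mod 4 = 2 into the melted columns → lung.
So row 7 is (UD4, lung, 52); expression = 52.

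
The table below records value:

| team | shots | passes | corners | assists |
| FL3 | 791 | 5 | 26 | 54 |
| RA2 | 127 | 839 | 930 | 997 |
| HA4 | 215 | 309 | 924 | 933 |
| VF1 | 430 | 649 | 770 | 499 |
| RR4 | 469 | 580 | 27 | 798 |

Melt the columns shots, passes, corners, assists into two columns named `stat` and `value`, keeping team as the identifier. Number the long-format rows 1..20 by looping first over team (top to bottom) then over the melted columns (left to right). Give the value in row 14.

20 rows total (5 × 4). Row 14: index ⌊(14-1)/4⌋ = 3 into team → VF1; (14-1) mod 4 = 1 into the melted columns → passes.
So row 14 is (VF1, passes, 649); value = 649.

649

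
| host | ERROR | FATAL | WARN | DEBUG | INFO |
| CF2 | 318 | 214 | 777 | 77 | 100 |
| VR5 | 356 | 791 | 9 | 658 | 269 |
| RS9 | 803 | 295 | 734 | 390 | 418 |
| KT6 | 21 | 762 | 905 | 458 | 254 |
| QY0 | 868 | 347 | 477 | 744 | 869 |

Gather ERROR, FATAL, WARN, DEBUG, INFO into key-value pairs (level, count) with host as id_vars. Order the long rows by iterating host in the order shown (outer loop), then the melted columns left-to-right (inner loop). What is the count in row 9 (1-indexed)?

658

25 rows total (5 × 5). Row 9: index ⌊(9-1)/5⌋ = 1 into host → VR5; (9-1) mod 5 = 3 into the melted columns → DEBUG.
So row 9 is (VR5, DEBUG, 658); count = 658.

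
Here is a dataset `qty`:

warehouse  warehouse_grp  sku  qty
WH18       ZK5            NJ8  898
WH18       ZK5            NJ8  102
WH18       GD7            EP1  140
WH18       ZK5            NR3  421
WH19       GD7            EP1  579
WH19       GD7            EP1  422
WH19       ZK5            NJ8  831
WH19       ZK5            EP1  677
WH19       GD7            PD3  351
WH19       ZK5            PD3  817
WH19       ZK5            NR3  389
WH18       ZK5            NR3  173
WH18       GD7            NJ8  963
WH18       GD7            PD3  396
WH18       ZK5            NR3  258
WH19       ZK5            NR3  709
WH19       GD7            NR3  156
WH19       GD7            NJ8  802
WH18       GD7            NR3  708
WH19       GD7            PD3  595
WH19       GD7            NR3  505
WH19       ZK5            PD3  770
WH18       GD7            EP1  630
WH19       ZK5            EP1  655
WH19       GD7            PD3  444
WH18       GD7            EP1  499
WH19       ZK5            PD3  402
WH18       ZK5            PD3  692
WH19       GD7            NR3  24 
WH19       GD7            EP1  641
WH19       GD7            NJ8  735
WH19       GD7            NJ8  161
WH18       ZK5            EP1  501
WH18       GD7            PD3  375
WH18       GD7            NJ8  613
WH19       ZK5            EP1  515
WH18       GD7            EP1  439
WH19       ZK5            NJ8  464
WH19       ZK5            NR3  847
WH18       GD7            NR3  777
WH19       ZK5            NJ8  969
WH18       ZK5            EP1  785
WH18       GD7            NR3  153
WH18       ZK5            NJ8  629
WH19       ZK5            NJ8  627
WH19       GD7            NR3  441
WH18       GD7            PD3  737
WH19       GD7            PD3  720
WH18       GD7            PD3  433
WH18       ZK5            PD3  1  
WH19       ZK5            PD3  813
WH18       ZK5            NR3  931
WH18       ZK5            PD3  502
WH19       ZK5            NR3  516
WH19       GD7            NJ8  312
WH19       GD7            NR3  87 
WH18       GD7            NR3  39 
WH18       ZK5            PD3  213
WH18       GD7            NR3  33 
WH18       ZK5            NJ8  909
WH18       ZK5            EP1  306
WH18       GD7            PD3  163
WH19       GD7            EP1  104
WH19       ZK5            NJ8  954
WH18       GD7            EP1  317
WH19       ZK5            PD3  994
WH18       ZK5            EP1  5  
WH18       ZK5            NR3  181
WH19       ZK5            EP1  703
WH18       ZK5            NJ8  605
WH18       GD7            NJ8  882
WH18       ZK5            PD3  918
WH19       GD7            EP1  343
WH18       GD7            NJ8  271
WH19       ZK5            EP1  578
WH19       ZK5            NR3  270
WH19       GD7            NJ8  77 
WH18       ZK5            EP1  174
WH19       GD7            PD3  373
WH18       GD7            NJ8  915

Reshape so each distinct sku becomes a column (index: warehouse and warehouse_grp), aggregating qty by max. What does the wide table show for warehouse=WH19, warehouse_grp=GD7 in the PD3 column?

720

Rows with warehouse=WH19, warehouse_grp=GD7 and sku=PD3: qty values are 351, 595, 444, 720, 373.
max(351, 595, 444, 720, 373) = 720.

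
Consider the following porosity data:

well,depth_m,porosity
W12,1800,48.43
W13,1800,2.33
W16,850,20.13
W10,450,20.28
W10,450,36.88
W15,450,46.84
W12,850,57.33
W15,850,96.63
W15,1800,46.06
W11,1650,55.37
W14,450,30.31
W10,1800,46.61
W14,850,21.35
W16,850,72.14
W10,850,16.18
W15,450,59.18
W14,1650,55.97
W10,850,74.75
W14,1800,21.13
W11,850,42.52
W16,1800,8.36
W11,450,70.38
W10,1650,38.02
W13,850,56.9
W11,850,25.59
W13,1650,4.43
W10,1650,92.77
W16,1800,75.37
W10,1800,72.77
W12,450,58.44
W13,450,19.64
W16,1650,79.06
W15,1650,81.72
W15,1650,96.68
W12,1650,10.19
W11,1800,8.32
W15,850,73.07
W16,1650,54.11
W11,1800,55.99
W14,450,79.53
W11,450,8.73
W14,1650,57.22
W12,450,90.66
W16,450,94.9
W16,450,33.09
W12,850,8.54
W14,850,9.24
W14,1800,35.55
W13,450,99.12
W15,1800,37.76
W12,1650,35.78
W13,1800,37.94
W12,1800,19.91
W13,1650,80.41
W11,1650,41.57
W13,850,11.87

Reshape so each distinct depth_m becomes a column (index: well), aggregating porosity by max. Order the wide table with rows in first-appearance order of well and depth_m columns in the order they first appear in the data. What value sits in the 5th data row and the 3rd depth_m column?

59.18

With rows in first-appearance order of well, row 5 is well=W15. depth_m columns in first-appearance order: 1800, 850, 450, 1650; column 3 is 450.
Long rows with well=W15, depth_m=450: max(46.84, 59.18) = 59.18.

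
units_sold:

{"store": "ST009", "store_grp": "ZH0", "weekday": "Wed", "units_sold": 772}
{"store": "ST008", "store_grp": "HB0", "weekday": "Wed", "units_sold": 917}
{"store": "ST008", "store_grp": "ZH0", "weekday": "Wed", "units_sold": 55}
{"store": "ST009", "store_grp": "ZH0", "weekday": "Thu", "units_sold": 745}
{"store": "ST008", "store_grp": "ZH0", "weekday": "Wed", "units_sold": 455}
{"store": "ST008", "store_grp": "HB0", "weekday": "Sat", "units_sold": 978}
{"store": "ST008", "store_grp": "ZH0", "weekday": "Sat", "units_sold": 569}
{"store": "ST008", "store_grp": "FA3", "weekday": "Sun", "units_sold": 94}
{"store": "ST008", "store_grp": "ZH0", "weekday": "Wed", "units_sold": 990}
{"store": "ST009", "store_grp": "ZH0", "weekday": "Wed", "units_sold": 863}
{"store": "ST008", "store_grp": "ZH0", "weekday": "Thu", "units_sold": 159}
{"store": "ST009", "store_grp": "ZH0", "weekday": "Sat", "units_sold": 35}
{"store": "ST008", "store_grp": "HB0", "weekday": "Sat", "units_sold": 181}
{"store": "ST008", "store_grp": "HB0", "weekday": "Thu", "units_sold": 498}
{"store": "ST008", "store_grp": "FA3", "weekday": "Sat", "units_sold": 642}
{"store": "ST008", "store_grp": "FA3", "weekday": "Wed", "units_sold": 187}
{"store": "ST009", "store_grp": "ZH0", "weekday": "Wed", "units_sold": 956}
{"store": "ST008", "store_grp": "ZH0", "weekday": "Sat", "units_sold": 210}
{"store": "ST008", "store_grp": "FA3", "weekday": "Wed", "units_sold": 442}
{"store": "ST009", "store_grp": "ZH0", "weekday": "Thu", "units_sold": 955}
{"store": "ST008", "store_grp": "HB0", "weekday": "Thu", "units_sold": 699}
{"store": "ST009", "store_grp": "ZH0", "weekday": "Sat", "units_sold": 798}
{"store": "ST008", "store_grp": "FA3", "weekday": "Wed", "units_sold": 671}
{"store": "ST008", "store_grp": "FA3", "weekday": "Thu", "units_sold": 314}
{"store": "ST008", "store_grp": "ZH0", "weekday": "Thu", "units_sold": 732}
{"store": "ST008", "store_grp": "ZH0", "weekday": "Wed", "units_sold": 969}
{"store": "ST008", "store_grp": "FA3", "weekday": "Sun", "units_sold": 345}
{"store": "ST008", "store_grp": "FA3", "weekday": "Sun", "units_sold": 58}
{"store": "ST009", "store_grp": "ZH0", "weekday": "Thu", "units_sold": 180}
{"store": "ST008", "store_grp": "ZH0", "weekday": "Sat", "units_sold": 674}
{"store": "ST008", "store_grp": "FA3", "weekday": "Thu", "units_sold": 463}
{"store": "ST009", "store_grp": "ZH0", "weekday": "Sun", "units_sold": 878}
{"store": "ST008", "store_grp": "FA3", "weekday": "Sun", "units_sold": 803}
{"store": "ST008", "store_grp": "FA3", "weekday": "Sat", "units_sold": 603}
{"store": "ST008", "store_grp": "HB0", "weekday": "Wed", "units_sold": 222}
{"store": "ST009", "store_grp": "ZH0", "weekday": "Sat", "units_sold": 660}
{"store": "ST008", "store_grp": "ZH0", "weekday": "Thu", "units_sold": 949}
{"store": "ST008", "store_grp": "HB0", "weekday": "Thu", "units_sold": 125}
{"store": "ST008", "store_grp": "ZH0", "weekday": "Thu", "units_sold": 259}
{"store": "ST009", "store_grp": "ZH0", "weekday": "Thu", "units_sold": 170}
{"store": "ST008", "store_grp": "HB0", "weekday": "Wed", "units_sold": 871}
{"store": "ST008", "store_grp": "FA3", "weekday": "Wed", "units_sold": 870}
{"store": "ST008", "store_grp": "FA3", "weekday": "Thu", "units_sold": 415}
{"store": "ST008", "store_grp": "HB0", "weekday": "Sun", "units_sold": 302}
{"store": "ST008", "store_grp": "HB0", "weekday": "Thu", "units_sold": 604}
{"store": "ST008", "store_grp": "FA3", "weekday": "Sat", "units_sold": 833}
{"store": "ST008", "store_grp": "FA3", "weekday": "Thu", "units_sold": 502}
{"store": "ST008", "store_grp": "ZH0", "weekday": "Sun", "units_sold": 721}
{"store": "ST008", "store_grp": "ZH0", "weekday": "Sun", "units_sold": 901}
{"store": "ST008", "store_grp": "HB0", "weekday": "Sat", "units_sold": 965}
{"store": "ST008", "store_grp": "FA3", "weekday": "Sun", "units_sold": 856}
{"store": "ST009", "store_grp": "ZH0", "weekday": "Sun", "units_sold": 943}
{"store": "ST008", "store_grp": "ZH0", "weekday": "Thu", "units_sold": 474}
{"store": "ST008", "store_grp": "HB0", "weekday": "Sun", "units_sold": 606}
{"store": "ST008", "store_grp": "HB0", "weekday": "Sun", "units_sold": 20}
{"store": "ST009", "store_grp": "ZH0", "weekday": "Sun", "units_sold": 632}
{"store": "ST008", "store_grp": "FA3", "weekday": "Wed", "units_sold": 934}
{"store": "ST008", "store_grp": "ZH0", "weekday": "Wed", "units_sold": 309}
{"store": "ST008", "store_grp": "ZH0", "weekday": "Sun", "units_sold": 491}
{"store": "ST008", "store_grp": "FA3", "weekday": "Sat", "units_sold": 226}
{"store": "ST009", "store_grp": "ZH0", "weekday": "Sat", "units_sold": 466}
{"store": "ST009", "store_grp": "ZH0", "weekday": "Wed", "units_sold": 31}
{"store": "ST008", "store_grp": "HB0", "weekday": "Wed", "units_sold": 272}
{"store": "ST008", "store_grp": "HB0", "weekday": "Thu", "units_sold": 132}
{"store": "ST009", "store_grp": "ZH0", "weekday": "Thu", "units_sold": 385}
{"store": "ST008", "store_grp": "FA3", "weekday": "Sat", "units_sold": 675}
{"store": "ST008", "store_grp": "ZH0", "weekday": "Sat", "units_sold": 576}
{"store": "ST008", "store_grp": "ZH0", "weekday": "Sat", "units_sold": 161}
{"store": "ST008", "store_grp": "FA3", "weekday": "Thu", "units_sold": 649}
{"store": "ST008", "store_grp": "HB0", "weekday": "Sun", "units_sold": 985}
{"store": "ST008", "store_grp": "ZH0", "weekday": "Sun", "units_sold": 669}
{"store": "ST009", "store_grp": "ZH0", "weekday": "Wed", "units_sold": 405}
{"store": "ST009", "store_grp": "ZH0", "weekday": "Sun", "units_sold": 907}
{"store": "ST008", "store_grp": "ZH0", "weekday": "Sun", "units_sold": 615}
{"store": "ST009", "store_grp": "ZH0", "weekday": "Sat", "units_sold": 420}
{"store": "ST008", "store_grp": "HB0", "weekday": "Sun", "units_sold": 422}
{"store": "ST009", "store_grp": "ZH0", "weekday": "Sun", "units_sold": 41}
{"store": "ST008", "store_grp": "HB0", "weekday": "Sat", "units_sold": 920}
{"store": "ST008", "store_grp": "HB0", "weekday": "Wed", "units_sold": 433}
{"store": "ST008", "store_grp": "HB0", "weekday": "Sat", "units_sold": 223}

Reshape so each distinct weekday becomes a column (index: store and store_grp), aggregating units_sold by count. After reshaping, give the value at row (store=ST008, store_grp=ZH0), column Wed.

5

Rows with store=ST008, store_grp=ZH0 and weekday=Wed: units_sold values are 55, 455, 990, 969, 309.
5 rows match — count = 5.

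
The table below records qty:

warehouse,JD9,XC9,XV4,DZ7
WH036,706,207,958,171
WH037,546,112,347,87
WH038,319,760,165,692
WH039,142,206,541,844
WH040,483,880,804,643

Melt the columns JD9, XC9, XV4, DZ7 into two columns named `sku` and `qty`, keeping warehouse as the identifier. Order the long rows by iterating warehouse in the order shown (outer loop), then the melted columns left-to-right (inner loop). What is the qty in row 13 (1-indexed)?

142

20 rows total (5 × 4). Row 13: index ⌊(13-1)/4⌋ = 3 into warehouse → WH039; (13-1) mod 4 = 0 into the melted columns → JD9.
So row 13 is (WH039, JD9, 142); qty = 142.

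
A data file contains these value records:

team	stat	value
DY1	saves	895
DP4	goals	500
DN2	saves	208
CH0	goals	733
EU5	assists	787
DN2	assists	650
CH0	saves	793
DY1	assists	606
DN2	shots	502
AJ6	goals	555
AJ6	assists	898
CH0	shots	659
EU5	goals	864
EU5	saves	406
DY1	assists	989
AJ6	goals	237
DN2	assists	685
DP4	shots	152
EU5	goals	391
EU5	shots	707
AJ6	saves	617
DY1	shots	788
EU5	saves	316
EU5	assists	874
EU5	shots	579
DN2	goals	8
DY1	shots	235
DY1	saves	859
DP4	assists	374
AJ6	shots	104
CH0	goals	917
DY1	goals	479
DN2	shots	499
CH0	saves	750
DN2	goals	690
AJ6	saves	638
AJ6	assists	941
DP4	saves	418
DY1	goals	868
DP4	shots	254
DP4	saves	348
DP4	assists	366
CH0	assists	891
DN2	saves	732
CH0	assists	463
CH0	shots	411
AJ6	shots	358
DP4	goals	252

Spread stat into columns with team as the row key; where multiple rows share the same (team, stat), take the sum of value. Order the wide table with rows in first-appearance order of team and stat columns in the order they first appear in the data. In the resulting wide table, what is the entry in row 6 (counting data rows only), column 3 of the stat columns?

With rows in first-appearance order of team, row 6 is team=AJ6. stat columns in first-appearance order: saves, goals, assists, shots; column 3 is assists.
Long rows with team=AJ6, stat=assists: 898 + 941 = 1839.

1839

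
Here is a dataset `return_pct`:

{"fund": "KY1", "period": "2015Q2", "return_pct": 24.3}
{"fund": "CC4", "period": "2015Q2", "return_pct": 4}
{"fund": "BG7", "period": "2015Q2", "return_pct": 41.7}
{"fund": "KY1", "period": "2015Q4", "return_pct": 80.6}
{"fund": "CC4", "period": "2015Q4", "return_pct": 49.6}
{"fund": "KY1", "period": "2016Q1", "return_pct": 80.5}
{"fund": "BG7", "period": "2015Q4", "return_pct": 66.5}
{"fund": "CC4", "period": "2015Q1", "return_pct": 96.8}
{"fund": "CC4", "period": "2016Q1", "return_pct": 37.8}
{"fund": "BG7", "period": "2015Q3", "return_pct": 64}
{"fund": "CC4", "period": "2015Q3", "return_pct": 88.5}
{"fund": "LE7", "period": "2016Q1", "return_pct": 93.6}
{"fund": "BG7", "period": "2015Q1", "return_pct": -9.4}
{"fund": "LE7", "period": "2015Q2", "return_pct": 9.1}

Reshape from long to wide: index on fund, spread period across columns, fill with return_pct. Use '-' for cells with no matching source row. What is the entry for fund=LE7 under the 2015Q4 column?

No long-format row has fund=LE7 and period=2015Q4, so the cell is -.

-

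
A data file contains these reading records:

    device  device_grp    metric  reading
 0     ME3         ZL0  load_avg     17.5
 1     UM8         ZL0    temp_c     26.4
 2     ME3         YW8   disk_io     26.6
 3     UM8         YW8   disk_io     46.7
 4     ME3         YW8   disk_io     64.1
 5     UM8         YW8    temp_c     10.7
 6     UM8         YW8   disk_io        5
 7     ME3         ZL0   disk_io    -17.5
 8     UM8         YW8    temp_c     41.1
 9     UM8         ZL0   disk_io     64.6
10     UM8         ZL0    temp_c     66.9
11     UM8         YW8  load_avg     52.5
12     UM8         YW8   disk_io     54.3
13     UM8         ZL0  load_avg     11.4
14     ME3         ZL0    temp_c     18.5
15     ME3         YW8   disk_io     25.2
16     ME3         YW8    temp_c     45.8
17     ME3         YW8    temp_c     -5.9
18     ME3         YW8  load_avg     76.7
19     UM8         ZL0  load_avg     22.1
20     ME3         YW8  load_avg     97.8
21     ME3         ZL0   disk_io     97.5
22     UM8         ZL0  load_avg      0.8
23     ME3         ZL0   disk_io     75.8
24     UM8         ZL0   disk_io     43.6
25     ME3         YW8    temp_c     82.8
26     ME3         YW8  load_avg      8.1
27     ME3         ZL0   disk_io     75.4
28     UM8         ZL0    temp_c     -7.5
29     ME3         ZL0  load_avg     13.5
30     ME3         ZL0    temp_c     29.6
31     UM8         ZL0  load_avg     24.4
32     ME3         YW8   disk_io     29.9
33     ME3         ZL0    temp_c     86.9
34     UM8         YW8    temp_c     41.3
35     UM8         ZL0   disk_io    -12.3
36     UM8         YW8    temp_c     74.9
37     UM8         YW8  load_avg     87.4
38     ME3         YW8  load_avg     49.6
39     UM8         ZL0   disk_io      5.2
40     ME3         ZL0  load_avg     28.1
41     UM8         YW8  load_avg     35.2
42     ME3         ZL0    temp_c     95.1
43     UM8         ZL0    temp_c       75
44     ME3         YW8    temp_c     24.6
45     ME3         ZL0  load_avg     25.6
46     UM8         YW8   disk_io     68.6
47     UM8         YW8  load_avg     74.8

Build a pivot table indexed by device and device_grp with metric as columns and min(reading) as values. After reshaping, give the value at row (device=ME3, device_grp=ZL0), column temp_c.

Rows with device=ME3, device_grp=ZL0 and metric=temp_c: reading values are 18.5, 29.6, 86.9, 95.1.
min(18.5, 29.6, 86.9, 95.1) = 18.5.

18.5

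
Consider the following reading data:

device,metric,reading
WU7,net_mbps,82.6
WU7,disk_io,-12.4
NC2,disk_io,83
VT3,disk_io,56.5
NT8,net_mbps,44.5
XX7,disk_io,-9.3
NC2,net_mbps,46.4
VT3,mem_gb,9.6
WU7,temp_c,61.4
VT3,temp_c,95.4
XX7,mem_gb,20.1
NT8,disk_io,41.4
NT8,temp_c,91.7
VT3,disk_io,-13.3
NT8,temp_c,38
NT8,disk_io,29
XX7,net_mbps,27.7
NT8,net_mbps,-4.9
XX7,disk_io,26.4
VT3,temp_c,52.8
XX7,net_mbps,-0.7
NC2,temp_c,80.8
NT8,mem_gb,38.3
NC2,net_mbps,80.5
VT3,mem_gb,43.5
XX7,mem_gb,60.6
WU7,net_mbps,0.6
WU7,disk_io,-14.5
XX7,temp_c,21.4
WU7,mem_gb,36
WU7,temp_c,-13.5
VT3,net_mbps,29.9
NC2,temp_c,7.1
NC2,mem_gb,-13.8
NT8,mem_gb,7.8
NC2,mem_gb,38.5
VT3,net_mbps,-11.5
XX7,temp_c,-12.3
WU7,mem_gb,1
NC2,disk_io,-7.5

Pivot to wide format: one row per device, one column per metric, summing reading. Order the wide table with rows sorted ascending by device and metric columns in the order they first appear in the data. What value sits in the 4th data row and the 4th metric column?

47.9

With rows sorted ascending by device, row 4 is device=WU7. metric columns in first-appearance order: net_mbps, disk_io, mem_gb, temp_c; column 4 is temp_c.
Long rows with device=WU7, metric=temp_c: 61.4 + -13.5 = 47.9.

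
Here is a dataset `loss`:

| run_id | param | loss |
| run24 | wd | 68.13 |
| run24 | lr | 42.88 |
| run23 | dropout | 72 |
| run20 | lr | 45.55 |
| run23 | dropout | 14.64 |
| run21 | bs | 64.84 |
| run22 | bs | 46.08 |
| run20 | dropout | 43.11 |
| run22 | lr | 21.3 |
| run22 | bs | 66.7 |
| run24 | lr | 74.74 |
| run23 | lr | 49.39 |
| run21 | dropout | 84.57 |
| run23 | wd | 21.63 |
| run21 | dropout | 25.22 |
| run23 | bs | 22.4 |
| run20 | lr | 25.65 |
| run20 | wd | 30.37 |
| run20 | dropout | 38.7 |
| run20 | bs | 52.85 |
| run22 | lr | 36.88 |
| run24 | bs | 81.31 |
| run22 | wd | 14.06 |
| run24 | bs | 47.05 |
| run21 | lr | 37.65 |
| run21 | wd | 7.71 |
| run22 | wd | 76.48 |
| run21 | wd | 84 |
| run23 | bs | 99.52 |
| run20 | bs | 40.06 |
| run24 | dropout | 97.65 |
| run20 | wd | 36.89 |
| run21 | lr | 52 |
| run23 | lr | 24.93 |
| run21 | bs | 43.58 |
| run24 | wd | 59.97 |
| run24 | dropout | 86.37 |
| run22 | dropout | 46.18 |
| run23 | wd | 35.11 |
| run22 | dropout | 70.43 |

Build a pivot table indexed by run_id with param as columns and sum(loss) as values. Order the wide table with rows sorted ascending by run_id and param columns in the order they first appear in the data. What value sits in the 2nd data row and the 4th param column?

With rows sorted ascending by run_id, row 2 is run_id=run21. param columns in first-appearance order: wd, lr, dropout, bs; column 4 is bs.
Long rows with run_id=run21, param=bs: 64.84 + 43.58 = 108.42.

108.42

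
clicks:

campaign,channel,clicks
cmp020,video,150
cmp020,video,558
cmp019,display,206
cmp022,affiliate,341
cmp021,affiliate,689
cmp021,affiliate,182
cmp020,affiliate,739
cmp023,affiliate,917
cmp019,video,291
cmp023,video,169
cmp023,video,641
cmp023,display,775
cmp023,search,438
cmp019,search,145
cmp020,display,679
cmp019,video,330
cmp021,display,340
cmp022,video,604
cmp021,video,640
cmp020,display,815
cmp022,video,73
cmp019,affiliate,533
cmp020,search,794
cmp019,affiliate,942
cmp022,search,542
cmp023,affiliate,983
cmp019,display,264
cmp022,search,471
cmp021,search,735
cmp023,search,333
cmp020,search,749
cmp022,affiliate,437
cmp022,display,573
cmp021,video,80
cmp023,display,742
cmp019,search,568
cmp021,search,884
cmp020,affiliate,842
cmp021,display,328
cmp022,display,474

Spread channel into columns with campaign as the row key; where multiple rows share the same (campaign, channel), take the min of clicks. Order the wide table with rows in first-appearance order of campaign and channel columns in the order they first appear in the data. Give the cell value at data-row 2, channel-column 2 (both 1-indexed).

206

With rows in first-appearance order of campaign, row 2 is campaign=cmp019. channel columns in first-appearance order: video, display, affiliate, search; column 2 is display.
Long rows with campaign=cmp019, channel=display: min(206, 264) = 206.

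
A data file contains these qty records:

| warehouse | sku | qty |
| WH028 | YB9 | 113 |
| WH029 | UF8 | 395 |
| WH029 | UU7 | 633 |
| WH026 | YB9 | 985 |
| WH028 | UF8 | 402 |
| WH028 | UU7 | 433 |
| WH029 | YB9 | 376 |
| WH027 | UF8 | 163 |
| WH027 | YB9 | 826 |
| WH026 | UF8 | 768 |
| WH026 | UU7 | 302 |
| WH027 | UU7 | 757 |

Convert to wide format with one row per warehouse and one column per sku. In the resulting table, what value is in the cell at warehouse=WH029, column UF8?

Wide layout: rows indexed by warehouse, columns are the 3 distinct sku values (YB9, UF8, UU7).
Cell (warehouse=WH029, sku=UF8) draws from the long row where warehouse=WH029 and sku=UF8, which has qty=395.

395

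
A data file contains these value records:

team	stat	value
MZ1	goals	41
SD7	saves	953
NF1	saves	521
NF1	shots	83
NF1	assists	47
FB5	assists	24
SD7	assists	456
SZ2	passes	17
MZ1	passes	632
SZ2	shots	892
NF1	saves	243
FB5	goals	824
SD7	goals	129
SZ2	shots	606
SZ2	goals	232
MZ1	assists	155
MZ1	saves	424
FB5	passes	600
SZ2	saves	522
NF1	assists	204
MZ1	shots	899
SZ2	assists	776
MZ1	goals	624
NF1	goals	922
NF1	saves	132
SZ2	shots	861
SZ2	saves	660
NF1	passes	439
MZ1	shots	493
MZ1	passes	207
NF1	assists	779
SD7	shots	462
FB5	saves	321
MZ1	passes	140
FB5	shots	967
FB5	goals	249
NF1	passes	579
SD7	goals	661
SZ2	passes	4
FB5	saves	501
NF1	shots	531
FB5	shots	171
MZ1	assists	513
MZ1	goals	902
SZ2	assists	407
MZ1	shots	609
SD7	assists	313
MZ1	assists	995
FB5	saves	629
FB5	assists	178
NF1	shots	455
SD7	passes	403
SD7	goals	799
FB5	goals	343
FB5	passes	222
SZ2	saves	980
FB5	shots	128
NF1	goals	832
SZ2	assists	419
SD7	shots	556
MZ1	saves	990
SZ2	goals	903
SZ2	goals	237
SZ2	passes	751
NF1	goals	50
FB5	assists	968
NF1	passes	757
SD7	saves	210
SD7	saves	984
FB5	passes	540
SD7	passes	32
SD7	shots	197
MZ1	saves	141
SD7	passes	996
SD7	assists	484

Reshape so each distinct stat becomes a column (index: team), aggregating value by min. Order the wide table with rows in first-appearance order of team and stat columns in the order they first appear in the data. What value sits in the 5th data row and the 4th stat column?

With rows in first-appearance order of team, row 5 is team=SZ2. stat columns in first-appearance order: goals, saves, shots, assists, passes; column 4 is assists.
Long rows with team=SZ2, stat=assists: min(776, 407, 419) = 407.

407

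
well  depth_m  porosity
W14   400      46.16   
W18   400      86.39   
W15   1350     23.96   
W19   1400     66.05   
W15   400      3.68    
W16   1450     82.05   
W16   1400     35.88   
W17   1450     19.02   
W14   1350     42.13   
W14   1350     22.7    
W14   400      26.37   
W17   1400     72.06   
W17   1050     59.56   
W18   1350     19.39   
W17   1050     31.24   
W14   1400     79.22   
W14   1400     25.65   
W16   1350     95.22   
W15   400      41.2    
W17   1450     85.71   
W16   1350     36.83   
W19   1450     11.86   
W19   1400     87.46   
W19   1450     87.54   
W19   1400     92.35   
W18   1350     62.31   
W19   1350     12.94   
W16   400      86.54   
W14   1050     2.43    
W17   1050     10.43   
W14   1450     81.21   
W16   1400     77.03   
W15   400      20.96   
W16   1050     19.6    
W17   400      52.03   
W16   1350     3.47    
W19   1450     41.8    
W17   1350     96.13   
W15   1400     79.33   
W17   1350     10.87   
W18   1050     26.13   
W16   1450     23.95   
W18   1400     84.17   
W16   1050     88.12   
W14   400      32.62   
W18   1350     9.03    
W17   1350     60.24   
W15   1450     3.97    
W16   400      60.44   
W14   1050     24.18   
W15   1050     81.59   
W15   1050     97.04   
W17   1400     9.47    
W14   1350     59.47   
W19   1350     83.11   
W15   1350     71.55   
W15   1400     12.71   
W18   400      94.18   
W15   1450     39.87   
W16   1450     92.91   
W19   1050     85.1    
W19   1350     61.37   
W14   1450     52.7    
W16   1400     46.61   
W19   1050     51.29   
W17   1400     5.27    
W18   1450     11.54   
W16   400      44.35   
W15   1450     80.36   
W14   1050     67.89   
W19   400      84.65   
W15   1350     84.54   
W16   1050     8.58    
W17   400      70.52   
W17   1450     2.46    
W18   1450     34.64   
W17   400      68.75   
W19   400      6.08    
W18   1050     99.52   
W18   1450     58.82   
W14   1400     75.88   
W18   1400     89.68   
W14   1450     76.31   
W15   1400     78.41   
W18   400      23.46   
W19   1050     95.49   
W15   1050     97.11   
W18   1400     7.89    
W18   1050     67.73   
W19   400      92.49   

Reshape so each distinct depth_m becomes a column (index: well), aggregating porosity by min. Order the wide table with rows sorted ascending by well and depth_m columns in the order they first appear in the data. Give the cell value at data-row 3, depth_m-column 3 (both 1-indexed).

With rows sorted ascending by well, row 3 is well=W16. depth_m columns in first-appearance order: 400, 1350, 1400, 1450, 1050; column 3 is 1400.
Long rows with well=W16, depth_m=1400: min(35.88, 77.03, 46.61) = 35.88.

35.88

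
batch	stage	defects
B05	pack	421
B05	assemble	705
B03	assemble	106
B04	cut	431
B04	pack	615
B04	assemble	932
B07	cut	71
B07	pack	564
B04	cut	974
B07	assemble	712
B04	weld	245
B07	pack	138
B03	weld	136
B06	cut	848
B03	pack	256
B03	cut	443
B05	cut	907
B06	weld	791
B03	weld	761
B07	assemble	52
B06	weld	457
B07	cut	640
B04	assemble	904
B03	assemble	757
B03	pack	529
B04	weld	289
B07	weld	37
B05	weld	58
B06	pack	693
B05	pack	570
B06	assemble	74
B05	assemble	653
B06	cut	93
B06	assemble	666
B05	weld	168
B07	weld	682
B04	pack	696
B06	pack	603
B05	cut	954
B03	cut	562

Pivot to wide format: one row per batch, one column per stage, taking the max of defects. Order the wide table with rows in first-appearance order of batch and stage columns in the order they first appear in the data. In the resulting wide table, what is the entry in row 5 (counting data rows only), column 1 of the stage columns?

693

With rows in first-appearance order of batch, row 5 is batch=B06. stage columns in first-appearance order: pack, assemble, cut, weld; column 1 is pack.
Long rows with batch=B06, stage=pack: max(693, 603) = 693.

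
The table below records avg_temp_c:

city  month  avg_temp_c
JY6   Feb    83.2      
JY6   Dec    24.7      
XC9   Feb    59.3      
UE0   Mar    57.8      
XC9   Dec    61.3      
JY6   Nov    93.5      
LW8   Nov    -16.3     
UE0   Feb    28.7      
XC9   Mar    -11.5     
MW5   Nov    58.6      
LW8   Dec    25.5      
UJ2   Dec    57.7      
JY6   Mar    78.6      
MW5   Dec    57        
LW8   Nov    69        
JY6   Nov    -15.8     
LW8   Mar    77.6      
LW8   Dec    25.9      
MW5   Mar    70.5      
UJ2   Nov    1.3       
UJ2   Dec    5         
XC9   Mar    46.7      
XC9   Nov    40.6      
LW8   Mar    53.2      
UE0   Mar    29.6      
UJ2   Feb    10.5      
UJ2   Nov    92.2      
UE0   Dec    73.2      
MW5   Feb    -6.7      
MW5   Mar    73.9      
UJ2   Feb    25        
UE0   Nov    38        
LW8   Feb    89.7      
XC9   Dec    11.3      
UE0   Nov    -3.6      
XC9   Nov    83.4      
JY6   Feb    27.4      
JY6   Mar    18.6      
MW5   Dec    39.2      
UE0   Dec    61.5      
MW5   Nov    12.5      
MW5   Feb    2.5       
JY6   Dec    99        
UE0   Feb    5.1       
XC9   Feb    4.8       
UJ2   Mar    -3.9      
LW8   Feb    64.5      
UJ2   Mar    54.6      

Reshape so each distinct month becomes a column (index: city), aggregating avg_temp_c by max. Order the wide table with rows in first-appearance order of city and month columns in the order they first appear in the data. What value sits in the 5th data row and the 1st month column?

With rows in first-appearance order of city, row 5 is city=MW5. month columns in first-appearance order: Feb, Dec, Mar, Nov; column 1 is Feb.
Long rows with city=MW5, month=Feb: max(-6.7, 2.5) = 2.5.

2.5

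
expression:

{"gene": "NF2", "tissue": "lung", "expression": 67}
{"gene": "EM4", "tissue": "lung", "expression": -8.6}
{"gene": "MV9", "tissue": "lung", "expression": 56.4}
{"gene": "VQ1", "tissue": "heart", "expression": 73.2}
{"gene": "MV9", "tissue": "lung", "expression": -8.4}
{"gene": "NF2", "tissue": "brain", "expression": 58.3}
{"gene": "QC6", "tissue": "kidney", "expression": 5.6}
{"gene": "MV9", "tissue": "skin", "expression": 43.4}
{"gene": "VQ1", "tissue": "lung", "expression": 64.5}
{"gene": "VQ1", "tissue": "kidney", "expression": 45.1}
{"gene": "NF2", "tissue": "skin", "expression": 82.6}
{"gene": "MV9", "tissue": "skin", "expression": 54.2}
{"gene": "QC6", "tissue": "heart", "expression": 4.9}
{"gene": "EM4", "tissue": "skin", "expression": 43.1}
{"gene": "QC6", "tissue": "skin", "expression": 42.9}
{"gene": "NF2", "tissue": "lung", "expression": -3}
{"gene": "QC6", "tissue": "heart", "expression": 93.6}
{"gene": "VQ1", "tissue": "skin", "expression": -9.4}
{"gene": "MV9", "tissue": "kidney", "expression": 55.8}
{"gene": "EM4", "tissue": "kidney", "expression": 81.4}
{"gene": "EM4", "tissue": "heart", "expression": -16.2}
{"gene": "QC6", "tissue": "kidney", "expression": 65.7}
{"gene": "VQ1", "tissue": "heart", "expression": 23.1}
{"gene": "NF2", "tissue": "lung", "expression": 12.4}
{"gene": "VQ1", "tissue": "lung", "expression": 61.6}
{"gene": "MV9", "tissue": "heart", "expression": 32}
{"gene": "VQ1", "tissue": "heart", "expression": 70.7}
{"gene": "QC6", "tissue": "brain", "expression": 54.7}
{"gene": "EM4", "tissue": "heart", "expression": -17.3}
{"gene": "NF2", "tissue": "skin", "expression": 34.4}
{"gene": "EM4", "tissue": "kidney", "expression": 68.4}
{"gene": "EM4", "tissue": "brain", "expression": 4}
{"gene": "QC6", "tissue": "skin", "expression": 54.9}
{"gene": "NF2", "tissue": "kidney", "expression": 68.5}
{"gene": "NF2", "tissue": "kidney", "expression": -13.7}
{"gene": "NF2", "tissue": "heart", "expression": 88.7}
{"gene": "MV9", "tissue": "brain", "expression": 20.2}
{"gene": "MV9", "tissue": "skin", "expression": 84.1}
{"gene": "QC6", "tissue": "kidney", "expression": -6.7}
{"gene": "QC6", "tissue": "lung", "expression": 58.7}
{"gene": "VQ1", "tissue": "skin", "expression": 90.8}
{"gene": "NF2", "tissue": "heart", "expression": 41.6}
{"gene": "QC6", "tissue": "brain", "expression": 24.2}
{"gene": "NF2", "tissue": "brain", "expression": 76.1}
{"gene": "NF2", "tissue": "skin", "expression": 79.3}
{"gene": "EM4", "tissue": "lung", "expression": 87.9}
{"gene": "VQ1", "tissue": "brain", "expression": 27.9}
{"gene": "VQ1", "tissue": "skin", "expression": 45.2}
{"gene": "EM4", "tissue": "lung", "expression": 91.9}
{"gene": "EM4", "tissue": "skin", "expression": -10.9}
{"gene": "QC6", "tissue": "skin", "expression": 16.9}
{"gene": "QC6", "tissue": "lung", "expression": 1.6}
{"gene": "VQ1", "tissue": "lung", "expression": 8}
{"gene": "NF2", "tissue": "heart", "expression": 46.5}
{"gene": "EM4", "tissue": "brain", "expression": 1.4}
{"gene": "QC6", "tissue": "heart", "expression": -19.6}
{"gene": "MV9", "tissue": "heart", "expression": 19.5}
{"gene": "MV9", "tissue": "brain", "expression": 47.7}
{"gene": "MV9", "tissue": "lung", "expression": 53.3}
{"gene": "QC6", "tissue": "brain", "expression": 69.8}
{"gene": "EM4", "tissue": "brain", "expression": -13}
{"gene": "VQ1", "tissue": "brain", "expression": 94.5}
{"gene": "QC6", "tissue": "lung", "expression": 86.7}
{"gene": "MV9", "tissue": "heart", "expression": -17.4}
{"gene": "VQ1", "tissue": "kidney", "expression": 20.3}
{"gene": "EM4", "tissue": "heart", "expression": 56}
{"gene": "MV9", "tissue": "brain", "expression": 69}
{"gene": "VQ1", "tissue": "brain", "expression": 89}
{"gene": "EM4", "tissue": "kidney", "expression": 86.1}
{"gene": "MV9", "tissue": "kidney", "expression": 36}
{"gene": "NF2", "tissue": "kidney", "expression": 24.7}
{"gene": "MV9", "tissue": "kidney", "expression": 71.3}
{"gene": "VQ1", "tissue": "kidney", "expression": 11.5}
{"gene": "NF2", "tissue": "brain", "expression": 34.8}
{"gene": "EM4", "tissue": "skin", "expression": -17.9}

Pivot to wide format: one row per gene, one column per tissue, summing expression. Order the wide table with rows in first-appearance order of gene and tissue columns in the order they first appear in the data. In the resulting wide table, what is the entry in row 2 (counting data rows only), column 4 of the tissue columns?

With rows in first-appearance order of gene, row 2 is gene=EM4. tissue columns in first-appearance order: lung, heart, brain, kidney, skin; column 4 is kidney.
Long rows with gene=EM4, tissue=kidney: 81.4 + 68.4 + 86.1 = 235.9.

235.9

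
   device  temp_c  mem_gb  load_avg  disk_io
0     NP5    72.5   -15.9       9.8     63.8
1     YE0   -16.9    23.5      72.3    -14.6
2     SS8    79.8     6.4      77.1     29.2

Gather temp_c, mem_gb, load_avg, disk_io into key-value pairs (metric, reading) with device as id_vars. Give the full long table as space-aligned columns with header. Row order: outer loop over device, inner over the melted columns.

Each (device, column) pair becomes one row: 3 × 4 = 12 rows.
For example, (NP5, temp_c) → reading=72.5.

device  metric    reading
NP5     temp_c    72.5   
NP5     mem_gb    -15.9  
NP5     load_avg  9.8    
NP5     disk_io   63.8   
YE0     temp_c    -16.9  
YE0     mem_gb    23.5   
YE0     load_avg  72.3   
YE0     disk_io   -14.6  
SS8     temp_c    79.8   
SS8     mem_gb    6.4    
SS8     load_avg  77.1   
SS8     disk_io   29.2   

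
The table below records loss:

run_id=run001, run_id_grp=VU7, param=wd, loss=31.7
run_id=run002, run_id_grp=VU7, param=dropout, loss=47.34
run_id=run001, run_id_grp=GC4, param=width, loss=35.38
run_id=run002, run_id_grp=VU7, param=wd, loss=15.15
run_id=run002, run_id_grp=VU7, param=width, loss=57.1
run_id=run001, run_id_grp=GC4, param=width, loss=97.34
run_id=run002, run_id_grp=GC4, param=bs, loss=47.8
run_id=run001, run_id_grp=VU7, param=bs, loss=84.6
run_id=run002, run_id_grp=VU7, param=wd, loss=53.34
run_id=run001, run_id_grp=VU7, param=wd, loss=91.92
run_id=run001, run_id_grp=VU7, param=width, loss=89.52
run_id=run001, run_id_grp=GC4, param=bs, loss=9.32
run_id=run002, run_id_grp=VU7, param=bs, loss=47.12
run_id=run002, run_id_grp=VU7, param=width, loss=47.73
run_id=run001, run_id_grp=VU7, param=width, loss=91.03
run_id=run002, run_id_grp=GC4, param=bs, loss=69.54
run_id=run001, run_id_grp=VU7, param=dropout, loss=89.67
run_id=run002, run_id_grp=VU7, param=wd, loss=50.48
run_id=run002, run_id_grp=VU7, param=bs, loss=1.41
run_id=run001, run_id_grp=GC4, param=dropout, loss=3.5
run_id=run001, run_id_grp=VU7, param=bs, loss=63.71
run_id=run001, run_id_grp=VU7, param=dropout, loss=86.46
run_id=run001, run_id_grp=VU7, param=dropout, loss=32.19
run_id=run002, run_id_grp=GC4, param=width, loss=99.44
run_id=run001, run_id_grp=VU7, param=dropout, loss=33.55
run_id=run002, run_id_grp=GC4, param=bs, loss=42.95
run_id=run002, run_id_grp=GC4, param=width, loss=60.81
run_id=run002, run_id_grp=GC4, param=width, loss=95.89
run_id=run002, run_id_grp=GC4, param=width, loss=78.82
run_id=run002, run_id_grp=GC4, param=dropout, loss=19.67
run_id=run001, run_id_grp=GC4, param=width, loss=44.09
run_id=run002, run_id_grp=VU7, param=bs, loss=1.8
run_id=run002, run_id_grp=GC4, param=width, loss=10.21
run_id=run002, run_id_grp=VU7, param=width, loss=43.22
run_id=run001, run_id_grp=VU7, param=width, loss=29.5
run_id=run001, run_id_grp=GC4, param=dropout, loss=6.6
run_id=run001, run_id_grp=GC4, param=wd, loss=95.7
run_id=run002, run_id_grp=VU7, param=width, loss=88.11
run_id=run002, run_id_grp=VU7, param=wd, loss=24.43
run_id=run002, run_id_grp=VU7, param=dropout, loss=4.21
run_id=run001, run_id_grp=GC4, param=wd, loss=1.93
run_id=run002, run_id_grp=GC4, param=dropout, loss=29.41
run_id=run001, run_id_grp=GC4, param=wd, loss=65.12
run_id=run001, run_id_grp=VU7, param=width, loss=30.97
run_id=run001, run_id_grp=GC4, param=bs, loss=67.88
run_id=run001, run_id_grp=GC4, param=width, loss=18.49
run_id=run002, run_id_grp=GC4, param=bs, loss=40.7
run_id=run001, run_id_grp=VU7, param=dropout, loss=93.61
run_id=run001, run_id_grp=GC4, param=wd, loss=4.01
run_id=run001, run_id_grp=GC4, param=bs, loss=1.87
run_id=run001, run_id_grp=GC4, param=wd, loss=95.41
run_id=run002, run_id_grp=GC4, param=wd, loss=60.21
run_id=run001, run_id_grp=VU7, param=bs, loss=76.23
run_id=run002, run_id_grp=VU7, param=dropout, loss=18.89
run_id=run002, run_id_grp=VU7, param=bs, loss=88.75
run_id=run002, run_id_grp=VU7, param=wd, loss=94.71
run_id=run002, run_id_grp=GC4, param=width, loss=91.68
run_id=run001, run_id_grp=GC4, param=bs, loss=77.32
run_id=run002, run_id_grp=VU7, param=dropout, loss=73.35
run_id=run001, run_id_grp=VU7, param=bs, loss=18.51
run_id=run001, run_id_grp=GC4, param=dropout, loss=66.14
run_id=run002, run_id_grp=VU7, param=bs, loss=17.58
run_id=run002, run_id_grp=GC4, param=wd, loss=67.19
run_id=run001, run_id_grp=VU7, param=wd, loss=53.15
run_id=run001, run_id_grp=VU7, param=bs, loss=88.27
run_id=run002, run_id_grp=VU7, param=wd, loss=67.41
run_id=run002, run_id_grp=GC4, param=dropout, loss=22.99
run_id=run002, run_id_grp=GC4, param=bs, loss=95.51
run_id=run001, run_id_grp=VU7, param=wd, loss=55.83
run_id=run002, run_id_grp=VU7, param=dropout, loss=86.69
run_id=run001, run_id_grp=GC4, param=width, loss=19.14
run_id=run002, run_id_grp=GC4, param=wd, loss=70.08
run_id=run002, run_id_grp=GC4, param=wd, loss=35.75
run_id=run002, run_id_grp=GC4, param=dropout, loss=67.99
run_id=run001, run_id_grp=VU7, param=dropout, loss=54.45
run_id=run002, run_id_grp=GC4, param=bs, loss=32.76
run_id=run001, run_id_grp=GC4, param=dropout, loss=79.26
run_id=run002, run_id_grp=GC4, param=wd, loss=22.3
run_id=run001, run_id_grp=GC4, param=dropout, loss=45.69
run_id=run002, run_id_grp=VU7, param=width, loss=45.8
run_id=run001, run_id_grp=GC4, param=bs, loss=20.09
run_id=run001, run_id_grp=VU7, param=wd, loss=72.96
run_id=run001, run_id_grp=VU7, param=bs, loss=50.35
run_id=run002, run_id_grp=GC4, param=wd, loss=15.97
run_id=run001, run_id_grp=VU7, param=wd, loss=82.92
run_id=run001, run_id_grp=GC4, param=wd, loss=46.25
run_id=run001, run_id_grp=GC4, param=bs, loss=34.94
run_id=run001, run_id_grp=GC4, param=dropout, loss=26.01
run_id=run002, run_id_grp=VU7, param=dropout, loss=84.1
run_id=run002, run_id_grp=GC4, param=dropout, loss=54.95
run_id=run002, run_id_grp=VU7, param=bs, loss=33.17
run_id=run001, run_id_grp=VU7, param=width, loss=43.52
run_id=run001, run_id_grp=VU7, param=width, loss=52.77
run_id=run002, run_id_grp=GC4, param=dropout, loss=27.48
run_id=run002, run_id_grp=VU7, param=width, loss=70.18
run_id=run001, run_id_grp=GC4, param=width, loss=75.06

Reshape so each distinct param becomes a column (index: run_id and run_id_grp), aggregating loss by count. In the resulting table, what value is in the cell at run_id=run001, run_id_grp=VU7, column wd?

Rows with run_id=run001, run_id_grp=VU7 and param=wd: loss values are 31.7, 91.92, 53.15, 55.83, 72.96, 82.92.
6 rows match — count = 6.

6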